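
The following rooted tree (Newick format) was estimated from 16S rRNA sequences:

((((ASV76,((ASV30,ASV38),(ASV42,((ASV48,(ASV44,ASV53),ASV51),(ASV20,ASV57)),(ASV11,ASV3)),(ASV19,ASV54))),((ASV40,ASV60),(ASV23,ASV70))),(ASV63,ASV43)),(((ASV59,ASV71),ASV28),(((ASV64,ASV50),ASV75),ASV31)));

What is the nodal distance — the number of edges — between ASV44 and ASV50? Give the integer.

The MRCA of ASV44 and ASV50 is the root of the tree.
From ASV44 up to that node: 9 branches. From ASV50 up to the same node: 5 branches. Total: 9 + 5 = 14.

14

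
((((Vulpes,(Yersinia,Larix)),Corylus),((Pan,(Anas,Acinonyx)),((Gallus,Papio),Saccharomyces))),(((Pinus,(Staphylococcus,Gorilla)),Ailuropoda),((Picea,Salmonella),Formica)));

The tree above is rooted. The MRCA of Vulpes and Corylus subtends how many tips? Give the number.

The MRCA of Vulpes and Corylus is the node subtending ((Vulpes,(Yersinia,Larix)),Corylus).
That clade contains 4 terminal taxa: Corylus, Larix, Vulpes, Yersinia.

4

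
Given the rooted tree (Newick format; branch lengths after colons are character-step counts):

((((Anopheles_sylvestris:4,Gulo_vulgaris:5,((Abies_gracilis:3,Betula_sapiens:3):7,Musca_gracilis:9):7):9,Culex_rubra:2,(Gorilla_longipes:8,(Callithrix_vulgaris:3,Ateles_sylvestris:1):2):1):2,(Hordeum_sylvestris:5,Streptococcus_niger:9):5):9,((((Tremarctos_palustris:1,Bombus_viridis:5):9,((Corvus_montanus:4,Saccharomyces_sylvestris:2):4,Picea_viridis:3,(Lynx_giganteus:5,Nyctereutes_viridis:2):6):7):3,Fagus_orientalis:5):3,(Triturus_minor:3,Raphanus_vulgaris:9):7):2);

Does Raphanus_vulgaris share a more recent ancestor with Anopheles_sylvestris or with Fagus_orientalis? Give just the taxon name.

Fagus_orientalis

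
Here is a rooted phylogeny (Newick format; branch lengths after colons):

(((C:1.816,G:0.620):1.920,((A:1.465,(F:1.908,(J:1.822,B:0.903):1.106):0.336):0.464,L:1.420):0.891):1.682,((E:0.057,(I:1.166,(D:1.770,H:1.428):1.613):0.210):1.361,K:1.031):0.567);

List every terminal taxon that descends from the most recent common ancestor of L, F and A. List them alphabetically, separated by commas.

Tracing L: it sits inside ((A,(F,(J,B))),L).
Tracing F: it sits inside (F,(J,B)).
Tracing A: it sits inside (A,(F,(J,B))).
The smallest clade enclosing all 3 is ((A,(F,(J,B))),L); the answer is its 5 terminal taxa in alphabetical order.

A, B, F, J, L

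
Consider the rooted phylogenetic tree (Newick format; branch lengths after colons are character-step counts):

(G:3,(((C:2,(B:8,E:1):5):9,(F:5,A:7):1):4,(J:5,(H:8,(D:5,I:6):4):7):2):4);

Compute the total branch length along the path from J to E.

26

The path runs J → … → MRCA → … → E; the MRCA is the node subtending (((C,(B,E)),(F,A)),(J,(H,(D,I)))).
Branch lengths along that path: 5 + 2 + 4 + 9 + 5 + 1 = 26.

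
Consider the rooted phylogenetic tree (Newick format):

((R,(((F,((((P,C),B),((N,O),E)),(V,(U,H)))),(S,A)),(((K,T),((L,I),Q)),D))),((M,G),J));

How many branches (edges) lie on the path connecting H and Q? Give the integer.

The MRCA of H and Q is the node subtending (((F,((((P,C),B),((N,O),E)),(V,(U,H)))),(S,A)),(((K,T),((L,I),Q)),D)).
From H up to that node: 6 branches. From Q up to the same node: 4 branches. Total: 6 + 4 = 10.

10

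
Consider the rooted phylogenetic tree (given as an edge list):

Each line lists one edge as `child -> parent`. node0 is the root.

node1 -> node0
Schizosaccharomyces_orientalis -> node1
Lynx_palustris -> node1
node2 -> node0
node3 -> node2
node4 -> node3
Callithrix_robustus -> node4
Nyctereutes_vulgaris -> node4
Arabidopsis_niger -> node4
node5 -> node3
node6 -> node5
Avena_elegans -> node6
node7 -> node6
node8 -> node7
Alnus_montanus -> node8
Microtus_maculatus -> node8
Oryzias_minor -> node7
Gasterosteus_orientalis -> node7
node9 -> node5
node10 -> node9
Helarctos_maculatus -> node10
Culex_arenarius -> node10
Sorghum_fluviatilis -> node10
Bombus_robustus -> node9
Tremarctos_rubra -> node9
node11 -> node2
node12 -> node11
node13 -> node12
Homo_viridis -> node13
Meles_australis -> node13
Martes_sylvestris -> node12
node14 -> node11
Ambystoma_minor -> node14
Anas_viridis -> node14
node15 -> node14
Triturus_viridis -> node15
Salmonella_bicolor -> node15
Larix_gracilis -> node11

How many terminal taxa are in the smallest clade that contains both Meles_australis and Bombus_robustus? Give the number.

The MRCA of Meles_australis and Bombus_robustus is the node subtending (((Callithrix_robustus,Nyctereutes_vulgaris,Arabidopsis_niger),((Avena_elegans,((Alnus_montanus,Microtus_maculatus),Oryzias_minor,Gasterosteus_orientalis)),((Helarctos_maculatus,Culex_arenarius,Sorghum_fluviatilis),Bombus_robustus,Tremarctos_rubra))),(((Homo_viridis,Meles_australis),Martes_sylvestris),(Ambystoma_minor,Anas_viridis,(Triturus_viridis,Salmonella_bicolor)),Larix_gracilis)).
That clade contains 21 terminal taxa: Alnus_montanus, Ambystoma_minor, Anas_viridis, Arabidopsis_niger, Avena_elegans, Bombus_robustus, Callithrix_robustus, Culex_arenarius, Gasterosteus_orientalis, Helarctos_maculatus, Homo_viridis, Larix_gracilis, Martes_sylvestris, Meles_australis, Microtus_maculatus, Nyctereutes_vulgaris, Oryzias_minor, Salmonella_bicolor, Sorghum_fluviatilis, Tremarctos_rubra, Triturus_viridis.

21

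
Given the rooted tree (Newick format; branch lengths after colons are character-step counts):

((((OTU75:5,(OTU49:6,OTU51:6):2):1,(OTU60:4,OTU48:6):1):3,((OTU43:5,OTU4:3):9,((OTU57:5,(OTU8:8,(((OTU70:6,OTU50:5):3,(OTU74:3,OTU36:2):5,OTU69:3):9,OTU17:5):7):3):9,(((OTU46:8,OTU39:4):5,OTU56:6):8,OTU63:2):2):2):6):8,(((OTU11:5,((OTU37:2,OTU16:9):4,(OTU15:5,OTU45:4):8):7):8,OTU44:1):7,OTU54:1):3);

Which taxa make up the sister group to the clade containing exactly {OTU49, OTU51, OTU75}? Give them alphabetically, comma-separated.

The clade containing exactly {OTU49, OTU51, OTU75} attaches to the tree at the node subtending ((OTU75,(OTU49,OTU51)),(OTU60,OTU48)).
The other lineage descending from that same node — the sister group — is (OTU60,OTU48); its 2 tips in alphabetical order are the answer.

OTU48, OTU60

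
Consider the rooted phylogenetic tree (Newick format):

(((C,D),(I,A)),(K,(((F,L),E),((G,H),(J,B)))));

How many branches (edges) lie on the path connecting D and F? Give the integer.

The MRCA of D and F is the root of the tree.
From D up to that node: 3 branches. From F up to the same node: 5 branches. Total: 3 + 5 = 8.

8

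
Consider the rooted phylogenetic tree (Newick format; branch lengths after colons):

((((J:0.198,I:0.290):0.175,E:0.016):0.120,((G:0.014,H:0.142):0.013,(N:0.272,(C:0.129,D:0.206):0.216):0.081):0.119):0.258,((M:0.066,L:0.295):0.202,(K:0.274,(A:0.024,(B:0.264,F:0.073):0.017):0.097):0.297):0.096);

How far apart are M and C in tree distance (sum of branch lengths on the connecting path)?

The path runs M → … → MRCA → … → C; the MRCA is the root of the tree.
Branch lengths along that path: 0.066 + 0.202 + 0.096 + 0.258 + 0.119 + 0.081 + 0.216 + 0.129 = 1.167.

1.167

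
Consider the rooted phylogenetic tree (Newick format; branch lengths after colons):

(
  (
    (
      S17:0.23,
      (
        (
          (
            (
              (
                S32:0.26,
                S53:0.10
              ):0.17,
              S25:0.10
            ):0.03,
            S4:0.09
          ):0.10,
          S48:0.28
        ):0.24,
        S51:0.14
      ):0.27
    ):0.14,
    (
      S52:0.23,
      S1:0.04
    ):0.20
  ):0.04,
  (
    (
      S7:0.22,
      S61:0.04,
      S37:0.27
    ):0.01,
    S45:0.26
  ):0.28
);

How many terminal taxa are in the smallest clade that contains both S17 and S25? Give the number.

The MRCA of S17 and S25 is the node subtending (S17,(((((S32,S53),S25),S4),S48),S51)).
That clade contains 7 terminal taxa: S17, S25, S32, S4, S48, S51, S53.

7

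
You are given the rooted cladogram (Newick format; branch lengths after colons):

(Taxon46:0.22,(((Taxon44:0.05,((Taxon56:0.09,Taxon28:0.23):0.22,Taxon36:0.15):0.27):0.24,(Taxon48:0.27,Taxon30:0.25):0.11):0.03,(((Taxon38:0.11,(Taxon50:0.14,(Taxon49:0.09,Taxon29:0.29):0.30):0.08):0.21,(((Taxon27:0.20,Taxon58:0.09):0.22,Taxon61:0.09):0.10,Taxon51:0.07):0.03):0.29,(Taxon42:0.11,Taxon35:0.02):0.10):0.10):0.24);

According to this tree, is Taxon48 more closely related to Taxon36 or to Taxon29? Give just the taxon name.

Taxon36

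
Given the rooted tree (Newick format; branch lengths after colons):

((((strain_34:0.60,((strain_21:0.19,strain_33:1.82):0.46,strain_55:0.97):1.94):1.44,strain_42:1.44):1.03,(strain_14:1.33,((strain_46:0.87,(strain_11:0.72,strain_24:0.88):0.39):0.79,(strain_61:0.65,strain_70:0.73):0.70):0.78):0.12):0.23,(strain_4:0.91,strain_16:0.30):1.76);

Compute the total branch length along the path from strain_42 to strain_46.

5.03

The path runs strain_42 → … → MRCA → … → strain_46; the MRCA is the node subtending (((strain_34,((strain_21,strain_33),strain_55)),strain_42),(strain_14,((strain_46,(strain_11,strain_24)),(strain_61,strain_70)))).
Branch lengths along that path: 1.44 + 1.03 + 0.12 + 0.78 + 0.79 + 0.87 = 5.03.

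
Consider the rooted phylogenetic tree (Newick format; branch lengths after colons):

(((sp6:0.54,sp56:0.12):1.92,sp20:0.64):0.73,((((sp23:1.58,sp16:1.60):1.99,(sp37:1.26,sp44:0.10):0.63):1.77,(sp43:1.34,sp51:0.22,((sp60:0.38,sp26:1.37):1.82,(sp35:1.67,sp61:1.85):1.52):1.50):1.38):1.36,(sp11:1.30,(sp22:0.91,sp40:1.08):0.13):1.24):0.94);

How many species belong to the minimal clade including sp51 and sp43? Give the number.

The MRCA of sp51 and sp43 is the node subtending (sp43,sp51,((sp60,sp26),(sp35,sp61))).
That clade contains 6 terminal taxa: sp26, sp35, sp43, sp51, sp60, sp61.

6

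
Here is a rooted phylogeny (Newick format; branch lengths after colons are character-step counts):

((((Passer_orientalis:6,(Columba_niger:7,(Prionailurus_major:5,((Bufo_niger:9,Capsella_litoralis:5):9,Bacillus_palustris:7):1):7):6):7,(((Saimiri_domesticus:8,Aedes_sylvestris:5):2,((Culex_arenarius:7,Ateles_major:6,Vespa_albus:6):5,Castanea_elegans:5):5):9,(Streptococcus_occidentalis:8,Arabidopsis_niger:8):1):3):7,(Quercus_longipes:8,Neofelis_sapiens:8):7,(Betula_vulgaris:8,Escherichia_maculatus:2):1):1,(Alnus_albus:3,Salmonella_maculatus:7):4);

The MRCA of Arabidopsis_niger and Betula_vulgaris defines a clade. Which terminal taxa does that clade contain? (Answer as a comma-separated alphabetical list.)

Tracing Arabidopsis_niger: it sits inside (Streptococcus_occidentalis,Arabidopsis_niger).
Tracing Betula_vulgaris: it sits inside (Betula_vulgaris,Escherichia_maculatus).
The smallest clade enclosing both is (((Passer_orientalis,(Columba_niger,(Prionailurus_major,((Bufo_niger,Capsella_litoralis),Bacillus_palustris)))),(((Saimiri_domesticus,Aedes_sylvestris),((Culex_arenarius,Ateles_major,Vespa_albus),Castanea_elegans)),(Streptococcus_occidentalis,Arabidopsis_niger))),(Quercus_longipes,Neofelis_sapiens),(Betula_vulgaris,Escherichia_maculatus)); the answer is its 18 terminal taxa in alphabetical order.

Aedes_sylvestris, Arabidopsis_niger, Ateles_major, Bacillus_palustris, Betula_vulgaris, Bufo_niger, Capsella_litoralis, Castanea_elegans, Columba_niger, Culex_arenarius, Escherichia_maculatus, Neofelis_sapiens, Passer_orientalis, Prionailurus_major, Quercus_longipes, Saimiri_domesticus, Streptococcus_occidentalis, Vespa_albus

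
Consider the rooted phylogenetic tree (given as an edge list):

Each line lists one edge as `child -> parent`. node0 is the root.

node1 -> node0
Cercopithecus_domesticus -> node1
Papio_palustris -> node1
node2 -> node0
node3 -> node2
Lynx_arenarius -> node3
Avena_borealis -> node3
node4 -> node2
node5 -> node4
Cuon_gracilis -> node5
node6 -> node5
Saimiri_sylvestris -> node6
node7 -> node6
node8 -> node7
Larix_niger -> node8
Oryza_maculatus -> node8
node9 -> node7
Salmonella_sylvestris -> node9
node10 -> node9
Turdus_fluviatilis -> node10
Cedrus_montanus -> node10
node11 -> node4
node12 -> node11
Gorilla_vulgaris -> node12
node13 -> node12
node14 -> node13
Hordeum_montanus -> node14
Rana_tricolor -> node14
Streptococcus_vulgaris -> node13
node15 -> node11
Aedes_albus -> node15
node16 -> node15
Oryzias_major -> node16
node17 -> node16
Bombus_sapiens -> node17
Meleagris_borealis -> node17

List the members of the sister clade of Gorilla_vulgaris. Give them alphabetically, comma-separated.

Hordeum_montanus, Rana_tricolor, Streptococcus_vulgaris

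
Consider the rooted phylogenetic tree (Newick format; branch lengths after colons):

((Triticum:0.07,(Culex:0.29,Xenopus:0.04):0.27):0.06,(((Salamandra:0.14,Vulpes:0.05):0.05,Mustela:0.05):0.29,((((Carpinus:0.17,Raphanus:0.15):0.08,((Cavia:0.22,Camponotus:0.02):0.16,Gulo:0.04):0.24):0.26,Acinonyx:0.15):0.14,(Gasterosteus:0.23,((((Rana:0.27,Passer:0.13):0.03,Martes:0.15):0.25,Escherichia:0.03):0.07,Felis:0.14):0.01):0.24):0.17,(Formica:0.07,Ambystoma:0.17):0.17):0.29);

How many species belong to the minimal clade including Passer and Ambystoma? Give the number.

The MRCA of Passer and Ambystoma is the node subtending (((Salamandra,Vulpes),Mustela),((((Carpinus,Raphanus),((Cavia,Camponotus),Gulo)),Acinonyx),(Gasterosteus,((((Rana,Passer),Martes),Escherichia),Felis))),(Formica,Ambystoma)).
That clade contains 17 terminal taxa: Acinonyx, Ambystoma, Camponotus, Carpinus, Cavia, Escherichia, Felis, Formica, Gasterosteus, Gulo, Martes, Mustela, Passer, Rana, Raphanus, Salamandra, Vulpes.

17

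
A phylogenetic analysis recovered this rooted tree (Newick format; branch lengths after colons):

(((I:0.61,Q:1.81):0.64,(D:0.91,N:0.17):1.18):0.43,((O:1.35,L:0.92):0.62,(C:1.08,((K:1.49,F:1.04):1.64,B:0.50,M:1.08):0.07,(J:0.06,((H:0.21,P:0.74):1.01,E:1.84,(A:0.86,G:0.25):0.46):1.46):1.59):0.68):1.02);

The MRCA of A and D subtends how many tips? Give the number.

17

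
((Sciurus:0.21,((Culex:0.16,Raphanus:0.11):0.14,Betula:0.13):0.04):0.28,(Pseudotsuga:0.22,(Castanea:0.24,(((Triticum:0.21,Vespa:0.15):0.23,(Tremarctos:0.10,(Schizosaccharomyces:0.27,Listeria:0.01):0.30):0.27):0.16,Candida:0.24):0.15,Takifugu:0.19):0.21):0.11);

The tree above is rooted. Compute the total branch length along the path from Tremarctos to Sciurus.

1.49

The path runs Tremarctos → … → MRCA → … → Sciurus; the MRCA is the root of the tree.
Branch lengths along that path: 0.10 + 0.27 + 0.16 + 0.15 + 0.21 + 0.11 + 0.28 + 0.21 = 1.49.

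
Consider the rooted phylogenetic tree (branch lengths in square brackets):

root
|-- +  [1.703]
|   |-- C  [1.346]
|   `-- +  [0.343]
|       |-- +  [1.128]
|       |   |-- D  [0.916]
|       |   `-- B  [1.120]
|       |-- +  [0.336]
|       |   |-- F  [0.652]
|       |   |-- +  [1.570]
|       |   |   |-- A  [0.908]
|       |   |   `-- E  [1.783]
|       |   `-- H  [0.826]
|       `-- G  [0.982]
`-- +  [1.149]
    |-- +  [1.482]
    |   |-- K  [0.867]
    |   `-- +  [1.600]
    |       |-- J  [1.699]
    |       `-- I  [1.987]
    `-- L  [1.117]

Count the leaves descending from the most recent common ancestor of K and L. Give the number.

4

The MRCA of K and L is the node subtending ((K,(J,I)),L).
That clade contains 4 terminal taxa: I, J, K, L.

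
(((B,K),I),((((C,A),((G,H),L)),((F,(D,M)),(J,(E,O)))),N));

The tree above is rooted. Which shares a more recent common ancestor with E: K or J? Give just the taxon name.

J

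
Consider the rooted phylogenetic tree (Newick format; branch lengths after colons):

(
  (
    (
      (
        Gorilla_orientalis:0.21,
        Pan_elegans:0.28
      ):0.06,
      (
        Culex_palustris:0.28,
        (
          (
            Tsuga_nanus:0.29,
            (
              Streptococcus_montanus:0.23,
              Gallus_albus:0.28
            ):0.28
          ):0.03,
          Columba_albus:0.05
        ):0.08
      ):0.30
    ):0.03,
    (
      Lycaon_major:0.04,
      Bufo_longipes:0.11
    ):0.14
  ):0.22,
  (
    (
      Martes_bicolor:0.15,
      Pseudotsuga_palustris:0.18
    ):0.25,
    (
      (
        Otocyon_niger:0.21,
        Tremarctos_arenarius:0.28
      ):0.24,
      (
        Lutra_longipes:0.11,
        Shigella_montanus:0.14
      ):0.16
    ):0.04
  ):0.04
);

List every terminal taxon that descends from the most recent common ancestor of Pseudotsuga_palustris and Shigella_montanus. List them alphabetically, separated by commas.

Lutra_longipes, Martes_bicolor, Otocyon_niger, Pseudotsuga_palustris, Shigella_montanus, Tremarctos_arenarius

Tracing Pseudotsuga_palustris: it sits inside (Martes_bicolor,Pseudotsuga_palustris).
Tracing Shigella_montanus: it sits inside (Lutra_longipes,Shigella_montanus).
The smallest clade enclosing both is ((Martes_bicolor,Pseudotsuga_palustris),((Otocyon_niger,Tremarctos_arenarius),(Lutra_longipes,Shigella_montanus))); the answer is its 6 terminal taxa in alphabetical order.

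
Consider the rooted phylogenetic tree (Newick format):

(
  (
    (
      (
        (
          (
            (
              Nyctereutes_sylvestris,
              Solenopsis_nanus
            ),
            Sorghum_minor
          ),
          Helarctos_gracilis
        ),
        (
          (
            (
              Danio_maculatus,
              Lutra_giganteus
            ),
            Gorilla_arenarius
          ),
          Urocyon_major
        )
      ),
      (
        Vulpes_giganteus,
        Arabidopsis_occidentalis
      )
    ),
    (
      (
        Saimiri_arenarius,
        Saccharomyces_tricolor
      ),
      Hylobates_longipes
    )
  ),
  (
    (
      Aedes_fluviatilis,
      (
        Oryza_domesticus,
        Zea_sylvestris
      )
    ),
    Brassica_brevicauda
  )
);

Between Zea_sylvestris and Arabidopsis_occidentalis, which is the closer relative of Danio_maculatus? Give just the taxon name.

Arabidopsis_occidentalis

The MRCA of Danio_maculatus and Arabidopsis_occidentalis subtends (((((Nyctereutes_sylvestris,Solenopsis_nanus),Sorghum_minor),Helarctos_gracilis),(((Danio_maculatus,Lutra_giganteus),Gorilla_arenarius),Urocyon_major)),(Vulpes_giganteus,Arabidopsis_occidentalis)) (10 taxa).
The MRCA of Danio_maculatus and Zea_sylvestris is the root, subtending the entire tree (17 taxa).
The first is nested inside the second, so Danio_maculatus shares a more recent common ancestor with Arabidopsis_occidentalis.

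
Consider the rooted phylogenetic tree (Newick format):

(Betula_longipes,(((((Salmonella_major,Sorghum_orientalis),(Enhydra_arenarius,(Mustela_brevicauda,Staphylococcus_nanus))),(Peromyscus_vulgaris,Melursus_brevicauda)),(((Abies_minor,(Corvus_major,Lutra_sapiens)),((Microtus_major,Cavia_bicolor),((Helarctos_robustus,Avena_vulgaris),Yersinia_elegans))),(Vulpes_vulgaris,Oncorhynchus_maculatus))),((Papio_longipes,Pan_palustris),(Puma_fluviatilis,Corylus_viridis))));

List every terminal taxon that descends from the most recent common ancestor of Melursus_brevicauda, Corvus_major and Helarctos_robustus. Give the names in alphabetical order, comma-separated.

Abies_minor, Avena_vulgaris, Cavia_bicolor, Corvus_major, Enhydra_arenarius, Helarctos_robustus, Lutra_sapiens, Melursus_brevicauda, Microtus_major, Mustela_brevicauda, Oncorhynchus_maculatus, Peromyscus_vulgaris, Salmonella_major, Sorghum_orientalis, Staphylococcus_nanus, Vulpes_vulgaris, Yersinia_elegans

Tracing Melursus_brevicauda: it sits inside (Peromyscus_vulgaris,Melursus_brevicauda).
Tracing Corvus_major: it sits inside (Corvus_major,Lutra_sapiens).
Tracing Helarctos_robustus: it sits inside (Helarctos_robustus,Avena_vulgaris).
The smallest clade enclosing all 3 is ((((Salmonella_major,Sorghum_orientalis),(Enhydra_arenarius,(Mustela_brevicauda,Staphylococcus_nanus))),(Peromyscus_vulgaris,Melursus_brevicauda)),(((Abies_minor,(Corvus_major,Lutra_sapiens)),((Microtus_major,Cavia_bicolor),((Helarctos_robustus,Avena_vulgaris),Yersinia_elegans))),(Vulpes_vulgaris,Oncorhynchus_maculatus))); the answer is its 17 terminal taxa in alphabetical order.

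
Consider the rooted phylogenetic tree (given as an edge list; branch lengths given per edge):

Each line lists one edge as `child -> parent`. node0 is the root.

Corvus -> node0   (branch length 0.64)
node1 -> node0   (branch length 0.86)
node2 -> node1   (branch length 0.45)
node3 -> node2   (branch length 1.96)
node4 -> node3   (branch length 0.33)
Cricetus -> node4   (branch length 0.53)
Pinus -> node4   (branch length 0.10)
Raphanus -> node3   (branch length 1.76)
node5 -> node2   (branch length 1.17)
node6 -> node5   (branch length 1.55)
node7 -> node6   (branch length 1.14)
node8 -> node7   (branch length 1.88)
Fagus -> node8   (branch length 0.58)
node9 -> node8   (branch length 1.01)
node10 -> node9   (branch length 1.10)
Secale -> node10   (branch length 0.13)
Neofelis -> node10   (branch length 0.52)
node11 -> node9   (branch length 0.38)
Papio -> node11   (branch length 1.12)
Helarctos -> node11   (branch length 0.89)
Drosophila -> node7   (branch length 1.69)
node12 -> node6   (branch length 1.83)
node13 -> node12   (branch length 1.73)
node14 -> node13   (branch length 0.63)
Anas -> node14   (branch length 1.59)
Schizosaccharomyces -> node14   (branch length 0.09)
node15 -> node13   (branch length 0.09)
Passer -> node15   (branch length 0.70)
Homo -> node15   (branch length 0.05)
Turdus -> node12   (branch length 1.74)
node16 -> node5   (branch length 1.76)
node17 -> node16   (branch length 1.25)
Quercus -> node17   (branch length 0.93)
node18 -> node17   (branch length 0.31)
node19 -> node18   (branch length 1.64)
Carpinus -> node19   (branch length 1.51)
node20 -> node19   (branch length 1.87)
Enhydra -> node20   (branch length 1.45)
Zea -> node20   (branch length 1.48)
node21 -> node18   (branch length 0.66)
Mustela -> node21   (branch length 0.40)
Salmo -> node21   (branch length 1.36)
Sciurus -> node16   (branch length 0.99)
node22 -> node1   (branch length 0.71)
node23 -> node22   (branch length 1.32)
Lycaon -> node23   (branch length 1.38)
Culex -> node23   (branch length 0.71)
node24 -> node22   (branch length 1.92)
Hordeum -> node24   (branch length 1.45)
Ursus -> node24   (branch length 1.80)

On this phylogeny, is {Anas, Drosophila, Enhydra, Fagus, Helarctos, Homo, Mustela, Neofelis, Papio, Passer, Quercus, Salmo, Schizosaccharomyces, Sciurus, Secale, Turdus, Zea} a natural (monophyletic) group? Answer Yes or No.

No

The MRCA of the listed taxa subtends ((((Fagus,((Secale,Neofelis),(Papio,Helarctos))),Drosophila),(((Anas,Schizosaccharomyces),(Passer,Homo)),Turdus)),((Quercus,((Carpinus,(Enhydra,Zea)),(Mustela,Salmo))),Sciurus)).
That clade also contains Carpinus, which is not in the proposed group, so the group is not monophyletic.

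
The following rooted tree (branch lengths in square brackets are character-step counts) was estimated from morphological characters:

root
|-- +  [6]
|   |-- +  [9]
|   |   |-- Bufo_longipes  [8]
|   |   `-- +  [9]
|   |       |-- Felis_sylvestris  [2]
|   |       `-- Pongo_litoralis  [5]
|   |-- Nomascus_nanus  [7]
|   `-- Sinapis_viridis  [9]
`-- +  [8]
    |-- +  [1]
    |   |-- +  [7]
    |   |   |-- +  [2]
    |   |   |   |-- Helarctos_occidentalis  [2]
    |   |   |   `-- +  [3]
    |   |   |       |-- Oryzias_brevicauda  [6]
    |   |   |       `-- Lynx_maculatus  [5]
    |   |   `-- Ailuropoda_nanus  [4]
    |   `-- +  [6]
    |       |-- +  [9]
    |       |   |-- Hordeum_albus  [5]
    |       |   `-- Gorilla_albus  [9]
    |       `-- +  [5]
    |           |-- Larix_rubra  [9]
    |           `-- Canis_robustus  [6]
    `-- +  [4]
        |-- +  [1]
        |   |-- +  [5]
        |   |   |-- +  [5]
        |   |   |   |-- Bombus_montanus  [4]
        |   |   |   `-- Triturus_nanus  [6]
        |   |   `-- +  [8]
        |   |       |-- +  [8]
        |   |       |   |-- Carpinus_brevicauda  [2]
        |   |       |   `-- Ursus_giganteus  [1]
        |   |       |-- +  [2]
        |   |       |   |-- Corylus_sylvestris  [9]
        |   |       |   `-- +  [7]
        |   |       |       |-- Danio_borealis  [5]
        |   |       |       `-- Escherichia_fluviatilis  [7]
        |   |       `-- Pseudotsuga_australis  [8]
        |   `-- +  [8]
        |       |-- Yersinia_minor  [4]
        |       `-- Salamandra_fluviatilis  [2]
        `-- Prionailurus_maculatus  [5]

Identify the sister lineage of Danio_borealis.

Escherichia_fluviatilis

Danio_borealis attaches to the tree at the node subtending (Danio_borealis,Escherichia_fluviatilis).
The other lineage descending from that same node — the sister group — is the single tip Escherichia_fluviatilis.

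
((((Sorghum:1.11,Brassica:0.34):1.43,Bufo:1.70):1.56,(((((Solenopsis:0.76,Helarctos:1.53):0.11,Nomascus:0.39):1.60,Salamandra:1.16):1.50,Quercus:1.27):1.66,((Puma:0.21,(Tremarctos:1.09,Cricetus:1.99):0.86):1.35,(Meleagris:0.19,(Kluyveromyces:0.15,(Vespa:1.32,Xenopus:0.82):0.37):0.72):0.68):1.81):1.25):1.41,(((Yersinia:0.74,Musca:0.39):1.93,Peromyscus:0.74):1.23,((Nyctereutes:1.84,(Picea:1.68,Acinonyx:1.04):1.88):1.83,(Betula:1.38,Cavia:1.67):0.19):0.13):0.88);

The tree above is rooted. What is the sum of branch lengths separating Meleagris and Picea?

The path runs Meleagris → … → MRCA → … → Picea; the MRCA is the root of the tree.
Branch lengths along that path: 0.19 + 0.68 + 1.81 + 1.25 + 1.41 + 0.88 + 0.13 + 1.83 + 1.88 + 1.68 = 11.74.

11.74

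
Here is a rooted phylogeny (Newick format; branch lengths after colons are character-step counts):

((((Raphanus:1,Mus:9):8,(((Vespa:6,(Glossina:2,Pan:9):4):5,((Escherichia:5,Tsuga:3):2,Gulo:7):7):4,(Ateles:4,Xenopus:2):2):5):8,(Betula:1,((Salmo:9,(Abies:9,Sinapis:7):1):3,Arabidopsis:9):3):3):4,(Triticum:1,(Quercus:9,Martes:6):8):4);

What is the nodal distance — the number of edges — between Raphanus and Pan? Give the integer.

7

The MRCA of Raphanus and Pan is the node subtending ((Raphanus,Mus),(((Vespa,(Glossina,Pan)),((Escherichia,Tsuga),Gulo)),(Ateles,Xenopus))).
From Raphanus up to that node: 2 branches. From Pan up to the same node: 5 branches. Total: 2 + 5 = 7.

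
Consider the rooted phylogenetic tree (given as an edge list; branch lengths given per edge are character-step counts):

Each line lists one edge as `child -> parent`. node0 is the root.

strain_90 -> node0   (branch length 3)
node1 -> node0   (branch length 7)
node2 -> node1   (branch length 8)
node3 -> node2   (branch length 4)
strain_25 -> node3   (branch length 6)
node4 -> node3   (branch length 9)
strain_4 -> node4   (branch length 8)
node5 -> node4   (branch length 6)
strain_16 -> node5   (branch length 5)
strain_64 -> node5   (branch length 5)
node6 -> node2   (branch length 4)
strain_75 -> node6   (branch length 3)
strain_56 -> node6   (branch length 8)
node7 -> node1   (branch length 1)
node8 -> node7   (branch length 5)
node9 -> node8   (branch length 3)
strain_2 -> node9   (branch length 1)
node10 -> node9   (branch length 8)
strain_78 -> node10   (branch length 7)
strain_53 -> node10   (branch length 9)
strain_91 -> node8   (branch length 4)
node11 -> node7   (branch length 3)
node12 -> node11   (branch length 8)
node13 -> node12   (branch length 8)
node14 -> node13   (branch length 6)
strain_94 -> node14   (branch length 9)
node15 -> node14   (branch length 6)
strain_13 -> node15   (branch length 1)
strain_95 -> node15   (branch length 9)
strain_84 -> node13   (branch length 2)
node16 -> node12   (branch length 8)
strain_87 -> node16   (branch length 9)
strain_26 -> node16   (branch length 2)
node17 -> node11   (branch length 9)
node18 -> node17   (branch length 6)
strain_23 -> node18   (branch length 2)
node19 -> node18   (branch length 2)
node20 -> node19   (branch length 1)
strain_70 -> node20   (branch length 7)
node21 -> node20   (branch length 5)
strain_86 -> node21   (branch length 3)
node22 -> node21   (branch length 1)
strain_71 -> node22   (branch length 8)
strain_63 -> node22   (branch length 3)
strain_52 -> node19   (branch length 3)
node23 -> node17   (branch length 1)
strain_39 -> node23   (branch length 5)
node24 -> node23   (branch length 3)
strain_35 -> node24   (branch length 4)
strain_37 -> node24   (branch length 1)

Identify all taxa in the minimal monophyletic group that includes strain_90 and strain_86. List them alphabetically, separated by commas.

Tracing strain_90: it attaches directly to the root.
Tracing strain_86: it sits inside (strain_86,(strain_71,strain_63)).
The smallest clade enclosing both is the whole tree (their MRCA is the root), so the answer is all 26 tips in alphabetical order.

strain_13, strain_16, strain_2, strain_23, strain_25, strain_26, strain_35, strain_37, strain_39, strain_4, strain_52, strain_53, strain_56, strain_63, strain_64, strain_70, strain_71, strain_75, strain_78, strain_84, strain_86, strain_87, strain_90, strain_91, strain_94, strain_95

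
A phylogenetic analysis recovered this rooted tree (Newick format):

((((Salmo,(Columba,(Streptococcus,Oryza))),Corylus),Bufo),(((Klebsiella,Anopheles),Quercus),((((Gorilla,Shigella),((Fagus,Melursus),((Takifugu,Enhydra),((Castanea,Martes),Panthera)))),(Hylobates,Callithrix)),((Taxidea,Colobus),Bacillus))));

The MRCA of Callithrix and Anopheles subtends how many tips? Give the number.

17

The MRCA of Callithrix and Anopheles is the node subtending (((Klebsiella,Anopheles),Quercus),((((Gorilla,Shigella),((Fagus,Melursus),((Takifugu,Enhydra),((Castanea,Martes),Panthera)))),(Hylobates,Callithrix)),((Taxidea,Colobus),Bacillus))).
That clade contains 17 terminal taxa: Anopheles, Bacillus, Callithrix, Castanea, Colobus, Enhydra, Fagus, Gorilla, Hylobates, Klebsiella, Martes, Melursus, Panthera, Quercus, Shigella, Takifugu, Taxidea.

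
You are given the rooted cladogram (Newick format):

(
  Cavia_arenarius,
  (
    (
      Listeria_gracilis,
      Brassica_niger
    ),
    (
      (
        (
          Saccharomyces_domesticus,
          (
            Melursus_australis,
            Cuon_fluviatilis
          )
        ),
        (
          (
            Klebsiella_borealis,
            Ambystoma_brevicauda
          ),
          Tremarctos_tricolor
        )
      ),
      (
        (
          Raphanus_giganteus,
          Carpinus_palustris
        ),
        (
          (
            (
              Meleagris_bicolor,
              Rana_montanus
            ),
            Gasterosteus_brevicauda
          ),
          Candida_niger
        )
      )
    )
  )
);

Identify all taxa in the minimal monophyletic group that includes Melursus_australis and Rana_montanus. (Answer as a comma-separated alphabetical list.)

Tracing Melursus_australis: it sits inside (Melursus_australis,Cuon_fluviatilis).
Tracing Rana_montanus: it sits inside (Meleagris_bicolor,Rana_montanus).
The smallest clade enclosing both is (((Saccharomyces_domesticus,(Melursus_australis,Cuon_fluviatilis)),((Klebsiella_borealis,Ambystoma_brevicauda),Tremarctos_tricolor)),((Raphanus_giganteus,Carpinus_palustris),(((Meleagris_bicolor,Rana_montanus),Gasterosteus_brevicauda),Candida_niger))); the answer is its 12 terminal taxa in alphabetical order.

Ambystoma_brevicauda, Candida_niger, Carpinus_palustris, Cuon_fluviatilis, Gasterosteus_brevicauda, Klebsiella_borealis, Meleagris_bicolor, Melursus_australis, Rana_montanus, Raphanus_giganteus, Saccharomyces_domesticus, Tremarctos_tricolor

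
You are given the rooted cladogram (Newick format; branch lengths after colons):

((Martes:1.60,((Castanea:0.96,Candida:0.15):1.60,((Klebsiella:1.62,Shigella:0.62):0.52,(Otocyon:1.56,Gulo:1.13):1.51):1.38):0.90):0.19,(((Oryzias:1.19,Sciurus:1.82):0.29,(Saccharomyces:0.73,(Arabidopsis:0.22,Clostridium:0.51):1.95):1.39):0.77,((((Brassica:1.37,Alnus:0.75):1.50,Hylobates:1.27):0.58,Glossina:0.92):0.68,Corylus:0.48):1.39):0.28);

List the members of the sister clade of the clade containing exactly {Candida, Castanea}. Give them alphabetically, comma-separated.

Gulo, Klebsiella, Otocyon, Shigella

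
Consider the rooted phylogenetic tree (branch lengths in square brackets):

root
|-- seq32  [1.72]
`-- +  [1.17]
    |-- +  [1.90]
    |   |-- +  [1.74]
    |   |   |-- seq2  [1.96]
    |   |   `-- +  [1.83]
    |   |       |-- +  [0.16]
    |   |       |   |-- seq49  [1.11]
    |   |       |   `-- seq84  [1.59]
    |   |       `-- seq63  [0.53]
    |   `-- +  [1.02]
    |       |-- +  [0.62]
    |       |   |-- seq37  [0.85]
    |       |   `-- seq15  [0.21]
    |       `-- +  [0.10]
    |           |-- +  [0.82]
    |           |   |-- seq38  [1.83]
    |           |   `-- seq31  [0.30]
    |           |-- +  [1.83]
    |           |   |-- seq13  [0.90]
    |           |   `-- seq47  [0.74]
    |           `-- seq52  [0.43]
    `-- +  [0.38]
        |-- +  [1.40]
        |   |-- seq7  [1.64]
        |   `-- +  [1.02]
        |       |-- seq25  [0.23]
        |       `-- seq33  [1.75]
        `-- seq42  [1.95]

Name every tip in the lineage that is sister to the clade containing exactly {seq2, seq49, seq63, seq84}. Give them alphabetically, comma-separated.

seq13, seq15, seq31, seq37, seq38, seq47, seq52

The clade containing exactly {seq2, seq49, seq63, seq84} attaches to the tree at the node subtending ((seq2,((seq49,seq84),seq63)),((seq37,seq15),((seq38,seq31),(seq13,seq47),seq52))).
The other lineage descending from that same node — the sister group — is ((seq37,seq15),((seq38,seq31),(seq13,seq47),seq52)); its 7 tips in alphabetical order are the answer.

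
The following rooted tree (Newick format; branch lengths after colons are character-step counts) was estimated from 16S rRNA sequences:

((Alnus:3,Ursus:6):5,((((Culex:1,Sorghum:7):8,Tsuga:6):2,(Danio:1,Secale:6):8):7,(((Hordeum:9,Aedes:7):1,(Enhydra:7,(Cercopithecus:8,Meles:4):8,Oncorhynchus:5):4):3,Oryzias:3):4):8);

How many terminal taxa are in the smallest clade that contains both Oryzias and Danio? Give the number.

12

The MRCA of Oryzias and Danio is the node subtending ((((Culex,Sorghum),Tsuga),(Danio,Secale)),(((Hordeum,Aedes),(Enhydra,(Cercopithecus,Meles),Oncorhynchus)),Oryzias)).
That clade contains 12 terminal taxa: Aedes, Cercopithecus, Culex, Danio, Enhydra, Hordeum, Meles, Oncorhynchus, Oryzias, Secale, Sorghum, Tsuga.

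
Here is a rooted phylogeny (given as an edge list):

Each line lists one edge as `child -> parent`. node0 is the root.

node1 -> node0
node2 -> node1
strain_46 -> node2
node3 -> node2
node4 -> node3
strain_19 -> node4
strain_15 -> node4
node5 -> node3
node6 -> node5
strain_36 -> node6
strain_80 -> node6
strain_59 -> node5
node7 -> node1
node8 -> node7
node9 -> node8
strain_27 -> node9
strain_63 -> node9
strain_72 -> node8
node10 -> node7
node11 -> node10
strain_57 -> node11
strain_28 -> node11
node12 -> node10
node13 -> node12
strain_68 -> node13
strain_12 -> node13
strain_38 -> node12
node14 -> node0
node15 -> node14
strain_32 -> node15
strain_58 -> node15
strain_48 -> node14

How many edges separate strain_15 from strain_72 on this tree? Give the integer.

The MRCA of strain_15 and strain_72 is the node subtending ((strain_46,((strain_19,strain_15),((strain_36,strain_80),strain_59))),(((strain_27,strain_63),strain_72),((strain_57,strain_28),((strain_68,strain_12),strain_38)))).
From strain_15 up to that node: 4 branches. From strain_72 up to the same node: 3 branches. Total: 4 + 3 = 7.

7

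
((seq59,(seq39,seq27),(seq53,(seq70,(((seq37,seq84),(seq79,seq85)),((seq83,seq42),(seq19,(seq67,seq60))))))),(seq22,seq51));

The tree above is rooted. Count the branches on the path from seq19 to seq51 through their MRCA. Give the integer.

The MRCA of seq19 and seq51 is the root of the tree.
From seq19 up to that node: 7 branches. From seq51 up to the same node: 2 branches. Total: 7 + 2 = 9.

9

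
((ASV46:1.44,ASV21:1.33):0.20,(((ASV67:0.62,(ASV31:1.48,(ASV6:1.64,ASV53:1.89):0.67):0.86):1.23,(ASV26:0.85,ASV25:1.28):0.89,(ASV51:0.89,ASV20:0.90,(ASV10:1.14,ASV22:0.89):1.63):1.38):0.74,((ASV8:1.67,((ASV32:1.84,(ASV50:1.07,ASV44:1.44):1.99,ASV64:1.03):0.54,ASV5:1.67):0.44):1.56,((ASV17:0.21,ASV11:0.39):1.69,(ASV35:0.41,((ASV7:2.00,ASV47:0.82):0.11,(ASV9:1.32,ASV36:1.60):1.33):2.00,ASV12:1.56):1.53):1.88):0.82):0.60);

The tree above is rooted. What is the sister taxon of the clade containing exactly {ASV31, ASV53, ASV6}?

ASV67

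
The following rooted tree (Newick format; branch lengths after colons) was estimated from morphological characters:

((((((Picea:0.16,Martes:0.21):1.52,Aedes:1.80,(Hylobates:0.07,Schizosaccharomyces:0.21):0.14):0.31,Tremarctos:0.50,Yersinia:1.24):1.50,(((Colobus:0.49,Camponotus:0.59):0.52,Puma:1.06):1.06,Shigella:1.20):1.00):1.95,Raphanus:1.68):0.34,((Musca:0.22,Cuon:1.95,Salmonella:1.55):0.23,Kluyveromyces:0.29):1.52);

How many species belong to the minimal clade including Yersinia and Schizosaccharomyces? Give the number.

7

The MRCA of Yersinia and Schizosaccharomyces is the node subtending (((Picea,Martes),Aedes,(Hylobates,Schizosaccharomyces)),Tremarctos,Yersinia).
That clade contains 7 terminal taxa: Aedes, Hylobates, Martes, Picea, Schizosaccharomyces, Tremarctos, Yersinia.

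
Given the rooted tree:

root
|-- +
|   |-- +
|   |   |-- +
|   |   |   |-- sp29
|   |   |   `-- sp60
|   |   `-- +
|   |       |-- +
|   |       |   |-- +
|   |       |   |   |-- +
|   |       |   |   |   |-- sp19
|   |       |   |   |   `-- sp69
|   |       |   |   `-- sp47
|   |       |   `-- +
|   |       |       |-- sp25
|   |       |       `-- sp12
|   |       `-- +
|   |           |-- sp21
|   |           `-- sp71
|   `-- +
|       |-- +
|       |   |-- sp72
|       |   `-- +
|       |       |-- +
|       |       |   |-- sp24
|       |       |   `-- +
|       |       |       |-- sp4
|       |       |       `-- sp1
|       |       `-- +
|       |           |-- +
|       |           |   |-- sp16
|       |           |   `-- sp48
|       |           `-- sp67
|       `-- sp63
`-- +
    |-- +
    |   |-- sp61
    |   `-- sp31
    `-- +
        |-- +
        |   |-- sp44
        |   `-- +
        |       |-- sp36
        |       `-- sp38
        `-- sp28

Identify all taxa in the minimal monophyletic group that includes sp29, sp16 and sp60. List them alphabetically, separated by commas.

Tracing sp29: it sits inside (sp29,sp60).
Tracing sp16: it sits inside (sp16,sp48).
Tracing sp60: it sits inside (sp29,sp60).
The smallest clade enclosing all 3 is (((sp29,sp60),((((sp19,sp69),sp47),(sp25,sp12)),(sp21,sp71))),((sp72,((sp24,(sp4,sp1)),((sp16,sp48),sp67))),sp63)); the answer is its 17 terminal taxa in alphabetical order.

sp1, sp12, sp16, sp19, sp21, sp24, sp25, sp29, sp4, sp47, sp48, sp60, sp63, sp67, sp69, sp71, sp72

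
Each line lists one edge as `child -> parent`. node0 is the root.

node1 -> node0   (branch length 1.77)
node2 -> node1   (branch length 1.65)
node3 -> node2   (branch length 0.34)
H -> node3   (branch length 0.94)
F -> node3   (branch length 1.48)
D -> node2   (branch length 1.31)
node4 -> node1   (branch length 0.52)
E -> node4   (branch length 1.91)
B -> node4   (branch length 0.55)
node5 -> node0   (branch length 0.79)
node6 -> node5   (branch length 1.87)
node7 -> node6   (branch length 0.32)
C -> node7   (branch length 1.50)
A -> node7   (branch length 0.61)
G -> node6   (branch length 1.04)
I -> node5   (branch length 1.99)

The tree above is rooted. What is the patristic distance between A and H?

8.29

The path runs A → … → MRCA → … → H; the MRCA is the root of the tree.
Branch lengths along that path: 0.61 + 0.32 + 1.87 + 0.79 + 1.77 + 1.65 + 0.34 + 0.94 = 8.29.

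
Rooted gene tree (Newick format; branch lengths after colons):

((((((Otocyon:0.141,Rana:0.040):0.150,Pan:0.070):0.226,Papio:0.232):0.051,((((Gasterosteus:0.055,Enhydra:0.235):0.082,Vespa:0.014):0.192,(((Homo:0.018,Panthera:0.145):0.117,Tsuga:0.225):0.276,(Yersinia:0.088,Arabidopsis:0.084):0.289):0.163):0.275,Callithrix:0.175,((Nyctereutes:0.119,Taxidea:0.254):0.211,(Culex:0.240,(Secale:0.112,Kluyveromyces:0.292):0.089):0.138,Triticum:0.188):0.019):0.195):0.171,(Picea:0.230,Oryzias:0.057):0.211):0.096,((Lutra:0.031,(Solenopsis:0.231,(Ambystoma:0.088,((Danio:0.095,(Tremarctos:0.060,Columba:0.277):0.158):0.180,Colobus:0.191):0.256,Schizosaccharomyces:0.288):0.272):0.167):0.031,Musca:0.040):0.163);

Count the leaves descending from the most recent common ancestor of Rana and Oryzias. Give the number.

21

The MRCA of Rana and Oryzias is the node subtending (((((Otocyon,Rana),Pan),Papio),((((Gasterosteus,Enhydra),Vespa),(((Homo,Panthera),Tsuga),(Yersinia,Arabidopsis))),Callithrix,((Nyctereutes,Taxidea),(Culex,(Secale,Kluyveromyces)),Triticum))),(Picea,Oryzias)).
That clade contains 21 terminal taxa: Arabidopsis, Callithrix, Culex, Enhydra, Gasterosteus, Homo, Kluyveromyces, Nyctereutes, Oryzias, Otocyon, Pan, Panthera, Papio, Picea, Rana, Secale, Taxidea, Triticum, Tsuga, Vespa, Yersinia.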